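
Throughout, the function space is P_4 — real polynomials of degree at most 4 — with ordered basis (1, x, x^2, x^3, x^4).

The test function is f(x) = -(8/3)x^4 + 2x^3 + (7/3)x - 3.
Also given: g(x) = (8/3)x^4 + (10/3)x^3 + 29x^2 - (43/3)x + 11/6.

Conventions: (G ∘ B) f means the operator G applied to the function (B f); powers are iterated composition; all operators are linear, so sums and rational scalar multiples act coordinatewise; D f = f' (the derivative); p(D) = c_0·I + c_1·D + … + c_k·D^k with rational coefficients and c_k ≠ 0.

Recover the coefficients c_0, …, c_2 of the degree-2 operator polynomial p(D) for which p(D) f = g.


D^0 f = -(8/3)x^4 + 2x^3 + (7/3)x - 3
D^1 f = -(32/3)x^3 + 6x^2 + 7/3
D^2 f = -32x^2 + 12x
matching coefficients of g against c_0 f + c_1 Df + … from the top degree down determines the c_i
solution: c_0 = -1, c_1 = -1/2, c_2 = -1

p(D) = -I − (1/2)·D − D^2, i.e. c_0 = -1, c_1 = -1/2, c_2 = -1


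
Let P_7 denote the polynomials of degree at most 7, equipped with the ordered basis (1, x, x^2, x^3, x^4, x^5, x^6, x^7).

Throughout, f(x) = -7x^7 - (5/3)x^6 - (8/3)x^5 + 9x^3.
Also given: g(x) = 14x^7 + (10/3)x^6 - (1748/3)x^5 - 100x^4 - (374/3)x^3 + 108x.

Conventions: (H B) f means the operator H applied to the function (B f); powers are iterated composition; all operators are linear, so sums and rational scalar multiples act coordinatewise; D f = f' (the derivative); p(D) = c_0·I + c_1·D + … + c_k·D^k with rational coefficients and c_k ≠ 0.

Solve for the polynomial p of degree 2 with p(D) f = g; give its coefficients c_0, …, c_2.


D^0 f = -7x^7 - (5/3)x^6 - (8/3)x^5 + 9x^3
D^1 f = -49x^6 - 10x^5 - (40/3)x^4 + 27x^2
D^2 f = -294x^5 - 50x^4 - (160/3)x^3 + 54x
matching coefficients of g against c_0 f + c_1 Df + … from the top degree down determines the c_i
solution: c_0 = -2, c_1 = 0, c_2 = 2

c_0 = -2, c_1 = 0, c_2 = 2


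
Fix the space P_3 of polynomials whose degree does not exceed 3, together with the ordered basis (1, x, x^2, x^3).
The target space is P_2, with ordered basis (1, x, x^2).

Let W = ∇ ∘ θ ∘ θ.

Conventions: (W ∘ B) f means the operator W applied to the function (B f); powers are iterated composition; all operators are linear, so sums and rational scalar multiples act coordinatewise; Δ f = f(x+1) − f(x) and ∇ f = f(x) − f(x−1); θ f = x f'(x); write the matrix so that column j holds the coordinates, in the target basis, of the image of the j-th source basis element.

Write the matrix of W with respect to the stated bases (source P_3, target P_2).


image of 1: 0
image of x: 1
image of x^2: 8x - 4
image of x^3: 27x^2 - 27x + 9
each image's coordinates form column j of the matrix

the matrix is [[0, 1, -4, 9]; [0, 0, 8, -27]; [0, 0, 0, 27]] (rows listed top to bottom)


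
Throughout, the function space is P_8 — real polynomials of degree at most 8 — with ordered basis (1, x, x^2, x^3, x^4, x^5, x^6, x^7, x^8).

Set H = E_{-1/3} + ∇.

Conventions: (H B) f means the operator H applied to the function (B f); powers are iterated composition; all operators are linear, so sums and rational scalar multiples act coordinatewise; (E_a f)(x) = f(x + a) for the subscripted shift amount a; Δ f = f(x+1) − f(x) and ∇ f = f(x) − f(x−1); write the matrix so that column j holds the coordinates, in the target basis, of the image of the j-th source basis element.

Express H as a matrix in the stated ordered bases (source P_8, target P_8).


the matrix is [[1, 2/3, -8/9, 26/27, -80/81, 242/243, -728/729, 2186/2187, -6560/6561]; [0, 1, 4/3, -8/3, 104/27, -400/81, 484/81, -5096/729, 17488/2187]; [0, 0, 1, 2, -16/3, 260/27, -400/27, 1694/81, -20384/729]; [0, 0, 0, 1, 8/3, -80/9, 520/27, -2800/81, 13552/243]; [0, 0, 0, 0, 1, 10/3, -40/3, 910/27, -5600/81]; [0, 0, 0, 0, 0, 1, 4, -56/3, 1456/27]; [0, 0, 0, 0, 0, 0, 1, 14/3, -224/9]; [0, 0, 0, 0, 0, 0, 0, 1, 16/3]; [0, 0, 0, 0, 0, 0, 0, 0, 1]] (rows listed top to bottom)

image of 1: 1
image of x: x + 2/3
image of x^2: x^2 + (4/3)x - 8/9
image of x^3: x^3 + 2x^2 - (8/3)x + 26/27
image of x^4: x^4 + (8/3)x^3 - (16/3)x^2 + (104/27)x - 80/81
image of x^5: x^5 + (10/3)x^4 - (80/9)x^3 + (260/27)x^2 - (400/81)x + 242/243
image of x^6: x^6 + 4x^5 - (40/3)x^4 + (520/27)x^3 - (400/27)x^2 + (484/81)x - 728/729
image of x^7: x^7 + (14/3)x^6 - (56/3)x^5 + (910/27)x^4 - (2800/81)x^3 + (1694/81)x^2 - (5096/729)x + 2186/2187
image of x^8: x^8 + (16/3)x^7 - (224/9)x^6 + (1456/27)x^5 - (5600/81)x^4 + (13552/243)x^3 - (20384/729)x^2 + (17488/2187)x - 6560/6561
each image's coordinates form column j of the matrix


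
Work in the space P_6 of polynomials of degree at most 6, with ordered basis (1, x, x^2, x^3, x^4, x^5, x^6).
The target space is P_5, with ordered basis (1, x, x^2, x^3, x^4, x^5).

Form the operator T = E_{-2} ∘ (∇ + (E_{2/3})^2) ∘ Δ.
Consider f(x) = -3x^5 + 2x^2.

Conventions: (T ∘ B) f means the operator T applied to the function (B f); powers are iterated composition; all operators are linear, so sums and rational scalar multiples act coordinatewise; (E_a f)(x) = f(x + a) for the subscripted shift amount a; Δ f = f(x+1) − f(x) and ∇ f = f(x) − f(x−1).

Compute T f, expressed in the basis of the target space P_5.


the image equals g(x) = -15x^4 - 50x^3 + 350x^2 - (6689/9)x + 14659/27

Δ f = -15x^4 - 30x^3 - 30x^2 - 11x - 1
∇ Δ f = -60x^3 - 30x + 4
E_{2/3} Δ f = -15x^4 - 70x^3 - 130x^2 - (979/9)x - 905/27
E_{2/3} E_{2/3} Δ f = -15x^4 - 110x^3 - 310x^2 - (3539/9)x - 5063/27
(∇ + (E_{2/3})^2) Δ f = -15x^4 - 170x^3 - 310x^2 - (3809/9)x - 4955/27
E_{-2} (∇ + (E_{2/3})^2) Δ f = -15x^4 - 50x^3 + 350x^2 - (6689/9)x + 14659/27


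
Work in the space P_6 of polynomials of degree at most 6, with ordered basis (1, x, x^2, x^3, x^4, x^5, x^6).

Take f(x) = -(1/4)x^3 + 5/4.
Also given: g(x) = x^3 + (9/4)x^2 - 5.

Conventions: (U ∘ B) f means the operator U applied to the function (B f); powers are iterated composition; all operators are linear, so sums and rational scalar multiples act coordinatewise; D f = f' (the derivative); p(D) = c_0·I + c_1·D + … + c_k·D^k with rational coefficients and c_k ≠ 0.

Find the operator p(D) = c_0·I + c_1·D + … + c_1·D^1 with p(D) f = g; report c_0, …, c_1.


D^0 f = -(1/4)x^3 + 5/4
D^1 f = -(3/4)x^2
matching coefficients of g against c_0 f + c_1 Df + … from the top degree down determines the c_i
solution: c_0 = -4, c_1 = -3

c_0 = -4, c_1 = -3


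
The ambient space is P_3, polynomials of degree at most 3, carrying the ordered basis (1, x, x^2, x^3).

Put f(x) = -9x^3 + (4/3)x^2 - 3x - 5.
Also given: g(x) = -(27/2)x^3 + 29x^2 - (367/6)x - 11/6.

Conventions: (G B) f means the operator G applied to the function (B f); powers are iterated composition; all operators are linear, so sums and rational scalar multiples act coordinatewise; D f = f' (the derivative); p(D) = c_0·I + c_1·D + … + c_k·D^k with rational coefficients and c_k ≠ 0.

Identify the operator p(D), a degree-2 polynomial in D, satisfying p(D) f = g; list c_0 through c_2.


D^0 f = -9x^3 + (4/3)x^2 - 3x - 5
D^1 f = -27x^2 + (8/3)x - 3
D^2 f = -54x + 8/3
matching coefficients of g against c_0 f + c_1 Df + … from the top degree down determines the c_i
solution: c_0 = 3/2, c_1 = -1, c_2 = 1

p(D) = (3/2)·I − D + D^2, i.e. c_0 = 3/2, c_1 = -1, c_2 = 1


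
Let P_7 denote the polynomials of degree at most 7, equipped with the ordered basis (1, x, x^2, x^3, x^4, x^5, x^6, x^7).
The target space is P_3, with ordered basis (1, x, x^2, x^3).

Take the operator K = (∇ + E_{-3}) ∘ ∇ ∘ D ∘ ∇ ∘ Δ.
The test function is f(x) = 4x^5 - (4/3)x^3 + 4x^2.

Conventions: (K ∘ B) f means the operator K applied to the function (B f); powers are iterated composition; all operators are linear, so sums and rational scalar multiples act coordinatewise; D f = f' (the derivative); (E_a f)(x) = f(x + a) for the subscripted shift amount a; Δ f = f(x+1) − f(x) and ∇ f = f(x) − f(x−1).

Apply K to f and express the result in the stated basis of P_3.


Δ f = 20x^4 + 40x^3 + 36x^2 + 24x + 20/3
∇ Δ f = 80x^3 + 32x + 8
D ∇ Δ f = 240x^2 + 32
∇ D ∇ Δ f = 480x - 240
∇ (∇ ∘ D ∘ ∇) Δ f = 480
E_{-3} (∇ ∘ D ∘ ∇) Δ f = 480x - 1680
(∇ + E_{-3}) (∇ ∘ D ∘ ∇) Δ f = 480x - 1200

the result is g(x) = 480x - 1200


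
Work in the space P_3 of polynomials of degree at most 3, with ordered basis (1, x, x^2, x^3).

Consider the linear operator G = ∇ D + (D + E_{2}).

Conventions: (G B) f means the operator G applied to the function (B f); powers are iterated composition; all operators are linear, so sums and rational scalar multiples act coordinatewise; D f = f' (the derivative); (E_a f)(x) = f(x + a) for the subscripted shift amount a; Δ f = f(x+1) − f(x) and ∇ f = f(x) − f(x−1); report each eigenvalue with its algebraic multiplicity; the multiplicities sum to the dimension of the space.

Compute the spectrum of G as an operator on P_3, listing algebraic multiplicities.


image of 1: 1
image of x: x + 3
image of x^2: x^2 + 6x + 6
image of x^3: x^3 + 9x^2 + 18x + 5
the matrix is upper triangular; its diagonal is (1, 1, 1, 1)
for a triangular matrix the eigenvalues are the diagonal entries, with algebraic multiplicity their repetition count

λ = 1 (multiplicity 4)


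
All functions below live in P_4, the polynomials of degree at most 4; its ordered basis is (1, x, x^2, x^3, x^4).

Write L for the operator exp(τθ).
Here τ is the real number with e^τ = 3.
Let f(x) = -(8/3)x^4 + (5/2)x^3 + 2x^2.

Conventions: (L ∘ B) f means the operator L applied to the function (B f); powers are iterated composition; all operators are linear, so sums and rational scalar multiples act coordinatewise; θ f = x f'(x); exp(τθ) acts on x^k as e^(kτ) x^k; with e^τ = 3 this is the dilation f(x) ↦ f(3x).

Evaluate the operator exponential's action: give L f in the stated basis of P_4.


exp(τθ) x^k = e^(kτ) x^k; with e^τ = 3 this sends x^k to 3^k x^k
x^2 ↦ 9 x^2
x^3 ↦ 27 x^3
x^4 ↦ 81 x^4
applying this coordinatewise to f: exp(τθ) f = -216x^4 + (135/2)x^3 + 18x^2

the result is g(x) = -216x^4 + (135/2)x^3 + 18x^2


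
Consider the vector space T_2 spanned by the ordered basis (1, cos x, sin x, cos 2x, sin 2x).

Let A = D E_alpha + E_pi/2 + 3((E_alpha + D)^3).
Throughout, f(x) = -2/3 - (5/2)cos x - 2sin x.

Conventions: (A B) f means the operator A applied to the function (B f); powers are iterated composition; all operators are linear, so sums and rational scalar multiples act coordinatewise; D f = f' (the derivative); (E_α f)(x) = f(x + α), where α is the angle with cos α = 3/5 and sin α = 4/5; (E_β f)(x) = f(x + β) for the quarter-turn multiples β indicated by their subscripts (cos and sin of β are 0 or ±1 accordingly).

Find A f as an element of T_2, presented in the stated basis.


E_alpha f = -2/3 - (31/10)cos x + (4/5)sin x
D E_alpha f = (4/5)cos x + (31/10)sin x
E_pi/2 f = -2/3 - 2cos x + (5/2)sin x
E_alpha f = -2/3 - (31/10)cos x + (4/5)sin x
D f = -2cos x + (5/2)sin x
(E_alpha + D) f = -2/3 - (51/10)cos x + (33/10)sin x
E_alpha (E_alpha + D) f = -2/3 - (21/50)cos x + (303/50)sin x
D (E_alpha + D) f = (33/10)cos x + (51/10)sin x
(E_alpha + D) (E_alpha + D) f = -2/3 + (72/25)cos x + (279/25)sin x
E_alpha (E_alpha + D) (E_alpha + D) f = -2/3 + (1332/125)cos x + (549/125)sin x
D (E_alpha + D) (E_alpha + D) f = (279/25)cos x - (72/25)sin x
(E_alpha + D) (E_alpha + D) (E_alpha + D) f = -2/3 + (2727/125)cos x + (189/125)sin x
(3((E_alpha + D)^3)) f = -2 + (8181/125)cos x + (567/125)sin x
(D E_alpha + E_pi/2 + 3((E_alpha + D)^3)) f = -8/3 + (8031/125)cos x + (1267/125)sin x

the result is g(x) = -8/3 + (8031/125)cos x + (1267/125)sin x


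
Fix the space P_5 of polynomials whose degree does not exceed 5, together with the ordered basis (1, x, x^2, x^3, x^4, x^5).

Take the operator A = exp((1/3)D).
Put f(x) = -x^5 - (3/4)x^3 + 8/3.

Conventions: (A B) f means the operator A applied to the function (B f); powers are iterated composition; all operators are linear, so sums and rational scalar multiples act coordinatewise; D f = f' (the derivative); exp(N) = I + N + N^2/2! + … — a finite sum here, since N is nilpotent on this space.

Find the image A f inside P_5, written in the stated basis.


order-1 term: -(5/3)x^4 - (3/4)x^2
order-2 term: -(10/9)x^3 - (1/4)x
order-3 term: -(10/27)x^2 - 1/36
order-4 term: -(5/81)x
order-5 term: -1/243
the series for exp((1/3)D) f terminates at order 5
exp((1/3)D) f = -x^5 - (5/3)x^4 - (67/36)x^3 - (121/108)x^2 - (101/324)x + 2561/972

the image equals g(x) = -x^5 - (5/3)x^4 - (67/36)x^3 - (121/108)x^2 - (101/324)x + 2561/972


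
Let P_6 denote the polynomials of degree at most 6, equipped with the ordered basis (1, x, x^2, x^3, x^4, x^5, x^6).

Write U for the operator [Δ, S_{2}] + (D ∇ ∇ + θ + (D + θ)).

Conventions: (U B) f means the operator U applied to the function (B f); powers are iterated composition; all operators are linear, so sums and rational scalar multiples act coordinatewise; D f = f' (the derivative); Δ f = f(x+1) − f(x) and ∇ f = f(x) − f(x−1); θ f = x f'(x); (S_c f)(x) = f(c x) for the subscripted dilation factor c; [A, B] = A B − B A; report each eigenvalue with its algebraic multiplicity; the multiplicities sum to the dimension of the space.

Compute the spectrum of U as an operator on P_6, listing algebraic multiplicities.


image of 1: 0
image of x: 2x + 2
image of x^2: 4x^2 + 6x + 3
image of x^3: 6x^3 + 15x^2 + 18x + 13
image of x^4: 8x^4 + 36x^3 + 72x^2 + 80x - 9
image of x^5: 10x^5 + 85x^4 + 240x^3 + 340x^2 + 30x + 101
image of x^6: 12x^6 + 198x^5 + 720x^4 + 1240x^3 + 540x^2 + 792x - 117
the matrix is upper triangular; its diagonal is (0, 2, 4, 6, 8, 10, 12)
for a triangular matrix the eigenvalues are the diagonal entries, with algebraic multiplicity their repetition count

λ = 0 (multiplicity 1), λ = 2 (multiplicity 1), λ = 4 (multiplicity 1), λ = 6 (multiplicity 1), λ = 8 (multiplicity 1), λ = 10 (multiplicity 1), λ = 12 (multiplicity 1)


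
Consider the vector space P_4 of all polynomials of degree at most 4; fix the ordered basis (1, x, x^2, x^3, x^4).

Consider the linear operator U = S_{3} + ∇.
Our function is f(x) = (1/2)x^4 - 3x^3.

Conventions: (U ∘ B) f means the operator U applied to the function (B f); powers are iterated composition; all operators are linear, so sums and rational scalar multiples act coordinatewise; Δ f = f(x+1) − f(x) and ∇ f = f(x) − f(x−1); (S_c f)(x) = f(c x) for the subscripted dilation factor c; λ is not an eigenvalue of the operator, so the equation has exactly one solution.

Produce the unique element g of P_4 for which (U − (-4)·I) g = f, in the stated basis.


g(x) = (1/170)x^4 - (257/2635)x^3 + (864/34255)x^2 - (12557/239785)x + 17361/479570

write g with unknown coordinates in the stated basis and equate coefficients in (U − (-4)·I) g = f
solving from the highest basis element down gives g = (1/170)x^4 - (257/2635)x^3 + (864/34255)x^2 - (12557/239785)x + 17361/479570
check: U g = (81/170)x^4 - (6877/2635)x^3 - (3456/34255)x^2 + (50228/239785)x - 34722/239785
so U g − (-4)·g = (1/2)x^4 - 3x^3 = f ✓


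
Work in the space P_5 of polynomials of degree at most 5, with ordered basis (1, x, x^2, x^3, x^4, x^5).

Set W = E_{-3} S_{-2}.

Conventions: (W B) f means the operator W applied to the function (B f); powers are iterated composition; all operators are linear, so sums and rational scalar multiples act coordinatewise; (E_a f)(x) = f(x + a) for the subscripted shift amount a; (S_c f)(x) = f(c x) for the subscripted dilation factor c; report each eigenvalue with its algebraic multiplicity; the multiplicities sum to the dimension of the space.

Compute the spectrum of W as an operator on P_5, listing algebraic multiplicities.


λ = -32 (multiplicity 1), λ = -8 (multiplicity 1), λ = -2 (multiplicity 1), λ = 1 (multiplicity 1), λ = 4 (multiplicity 1), λ = 16 (multiplicity 1)

image of 1: 1
image of x: -2x + 6
image of x^2: 4x^2 - 24x + 36
image of x^3: -8x^3 + 72x^2 - 216x + 216
image of x^4: 16x^4 - 192x^3 + 864x^2 - 1728x + 1296
image of x^5: -32x^5 + 480x^4 - 2880x^3 + 8640x^2 - 12960x + 7776
the matrix is upper triangular; its diagonal is (1, -2, 4, -8, 16, -32)
for a triangular matrix the eigenvalues are the diagonal entries, with algebraic multiplicity their repetition count


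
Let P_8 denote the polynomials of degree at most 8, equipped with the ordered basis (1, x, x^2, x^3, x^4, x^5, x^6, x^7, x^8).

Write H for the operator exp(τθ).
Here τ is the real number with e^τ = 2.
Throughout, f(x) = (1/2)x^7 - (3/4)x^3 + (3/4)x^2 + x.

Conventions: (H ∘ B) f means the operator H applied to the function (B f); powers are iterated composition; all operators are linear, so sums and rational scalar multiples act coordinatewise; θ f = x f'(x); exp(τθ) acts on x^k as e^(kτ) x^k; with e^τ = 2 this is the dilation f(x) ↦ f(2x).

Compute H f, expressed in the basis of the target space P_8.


g(x) = 64x^7 - 6x^3 + 3x^2 + 2x

exp(τθ) x^k = e^(kτ) x^k; with e^τ = 2 this sends x^k to 2^k x^k
x ↦ 2 x
x^2 ↦ 4 x^2
x^3 ↦ 8 x^3
x^7 ↦ 128 x^7
applying this coordinatewise to f: exp(τθ) f = 64x^7 - 6x^3 + 3x^2 + 2x


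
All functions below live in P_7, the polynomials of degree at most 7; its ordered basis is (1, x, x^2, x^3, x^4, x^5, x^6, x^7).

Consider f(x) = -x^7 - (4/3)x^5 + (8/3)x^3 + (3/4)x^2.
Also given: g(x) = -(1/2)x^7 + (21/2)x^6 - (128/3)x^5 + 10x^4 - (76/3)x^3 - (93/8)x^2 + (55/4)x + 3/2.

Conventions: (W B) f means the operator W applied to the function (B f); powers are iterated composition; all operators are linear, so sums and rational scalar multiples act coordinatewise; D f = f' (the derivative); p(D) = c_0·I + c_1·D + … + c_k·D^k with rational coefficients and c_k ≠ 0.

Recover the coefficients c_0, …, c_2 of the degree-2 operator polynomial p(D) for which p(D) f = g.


D^0 f = -x^7 - (4/3)x^5 + (8/3)x^3 + (3/4)x^2
D^1 f = -7x^6 - (20/3)x^4 + 8x^2 + (3/2)x
D^2 f = -42x^5 - (80/3)x^3 + 16x + 3/2
matching coefficients of g against c_0 f + c_1 Df + … from the top degree down determines the c_i
solution: c_0 = 1/2, c_1 = -3/2, c_2 = 1

c_0 = 1/2, c_1 = -3/2, c_2 = 1


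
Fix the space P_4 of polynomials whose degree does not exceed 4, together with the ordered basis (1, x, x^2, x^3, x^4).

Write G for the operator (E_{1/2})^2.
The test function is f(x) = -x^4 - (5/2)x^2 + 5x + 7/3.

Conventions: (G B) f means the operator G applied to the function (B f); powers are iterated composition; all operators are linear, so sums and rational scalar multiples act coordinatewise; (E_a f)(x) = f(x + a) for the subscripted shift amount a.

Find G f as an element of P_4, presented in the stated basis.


the result is g(x) = -x^4 - 4x^3 - (17/2)x^2 - 4x + 23/6

E_{1/2} f = -x^4 - 2x^3 - 4x^2 + 2x + 199/48
E_{1/2} E_{1/2} f = -x^4 - 4x^3 - (17/2)x^2 - 4x + 23/6


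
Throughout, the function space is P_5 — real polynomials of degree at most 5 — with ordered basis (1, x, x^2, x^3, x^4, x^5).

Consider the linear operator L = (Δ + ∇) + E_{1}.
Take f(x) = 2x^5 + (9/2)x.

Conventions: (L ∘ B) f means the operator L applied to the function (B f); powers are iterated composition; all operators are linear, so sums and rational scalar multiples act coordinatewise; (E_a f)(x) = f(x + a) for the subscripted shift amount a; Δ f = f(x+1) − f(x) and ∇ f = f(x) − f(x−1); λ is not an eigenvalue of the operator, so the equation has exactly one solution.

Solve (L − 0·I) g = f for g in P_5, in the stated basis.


g(x) = 2x^5 - 30x^4 + 340x^3 - 2940x^2 + (33949/2)x - 97959/2

write g with unknown coordinates in the stated basis and equate coefficients in (L − 0·I) g = f
solving from the highest basis element down gives g = 2x^5 - 30x^4 + 340x^3 - 2940x^2 + (33949/2)x - 97959/2
check: L g = 2x^5 + (9/2)x
so L g − 0·g = 2x^5 + (9/2)x = f ✓


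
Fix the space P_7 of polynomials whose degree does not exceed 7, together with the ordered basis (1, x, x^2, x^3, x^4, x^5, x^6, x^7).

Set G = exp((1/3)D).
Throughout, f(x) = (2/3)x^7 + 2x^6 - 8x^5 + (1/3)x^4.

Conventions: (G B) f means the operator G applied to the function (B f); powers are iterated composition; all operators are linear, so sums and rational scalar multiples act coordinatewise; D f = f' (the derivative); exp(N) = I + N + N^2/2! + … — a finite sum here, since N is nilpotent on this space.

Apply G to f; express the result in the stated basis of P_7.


order-1 term: (14/9)x^6 + 4x^5 - (40/3)x^4 + (4/9)x^3
order-2 term: (14/9)x^5 + (10/3)x^4 - (80/9)x^3 + (2/9)x^2
order-3 term: (70/81)x^4 + (40/27)x^3 - (80/27)x^2 + (4/81)x
order-4 term: (70/243)x^3 + (10/27)x^2 - (40/81)x + 1/243
order-5 term: (14/243)x^2 + (4/81)x - 8/243
order-6 term: (14/2187)x + 2/729
order-7 term: 2/6561
the series for exp((1/3)D) f terminates at order 7
exp((1/3)D) f = (2/3)x^7 + (32/9)x^6 - (22/9)x^5 - (713/81)x^4 - (1622/243)x^3 - (562/243)x^2 - (850/2187)x - 169/6561

the result is g(x) = (2/3)x^7 + (32/9)x^6 - (22/9)x^5 - (713/81)x^4 - (1622/243)x^3 - (562/243)x^2 - (850/2187)x - 169/6561


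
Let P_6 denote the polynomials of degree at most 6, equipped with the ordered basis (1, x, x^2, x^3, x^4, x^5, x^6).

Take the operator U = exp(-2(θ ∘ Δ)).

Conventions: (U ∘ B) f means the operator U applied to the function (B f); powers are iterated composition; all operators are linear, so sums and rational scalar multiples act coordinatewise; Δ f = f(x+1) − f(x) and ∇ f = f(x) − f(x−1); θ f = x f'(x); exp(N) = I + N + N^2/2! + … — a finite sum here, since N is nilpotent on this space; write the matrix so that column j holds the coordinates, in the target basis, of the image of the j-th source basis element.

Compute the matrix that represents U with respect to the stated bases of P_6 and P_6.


the matrix is [[1, 0, 0, 0, 0, 0, 0]; [0, 1, -4, 18, -80, 250, 1008]; [0, 0, 1, -12, 120, -1120, 9540]; [0, 0, 0, 1, -24, 420, -6480]; [0, 0, 0, 0, 1, -40, 1080]; [0, 0, 0, 0, 0, 1, -60]; [0, 0, 0, 0, 0, 0, 1]] (rows listed top to bottom)

image of 1: 1
image of x: x
image of x^2: x^2 - 4x
image of x^3: x^3 - 12x^2 + 18x
image of x^4: x^4 - 24x^3 + 120x^2 - 80x
image of x^5: x^5 - 40x^4 + 420x^3 - 1120x^2 + 250x
image of x^6: x^6 - 60x^5 + 1080x^4 - 6480x^3 + 9540x^2 + 1008x
each image's coordinates form column j of the matrix


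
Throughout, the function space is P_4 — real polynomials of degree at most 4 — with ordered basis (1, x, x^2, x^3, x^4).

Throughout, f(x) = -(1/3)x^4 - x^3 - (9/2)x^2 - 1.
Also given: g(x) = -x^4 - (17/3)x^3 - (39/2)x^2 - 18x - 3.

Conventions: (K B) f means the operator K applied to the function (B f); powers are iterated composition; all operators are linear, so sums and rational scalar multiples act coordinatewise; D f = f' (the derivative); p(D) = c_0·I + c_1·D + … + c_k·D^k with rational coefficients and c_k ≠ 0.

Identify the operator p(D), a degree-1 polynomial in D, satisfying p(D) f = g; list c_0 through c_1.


p(D) = 3·I + 2·D, i.e. c_0 = 3, c_1 = 2

D^0 f = -(1/3)x^4 - x^3 - (9/2)x^2 - 1
D^1 f = -(4/3)x^3 - 3x^2 - 9x
matching coefficients of g against c_0 f + c_1 Df + … from the top degree down determines the c_i
solution: c_0 = 3, c_1 = 2


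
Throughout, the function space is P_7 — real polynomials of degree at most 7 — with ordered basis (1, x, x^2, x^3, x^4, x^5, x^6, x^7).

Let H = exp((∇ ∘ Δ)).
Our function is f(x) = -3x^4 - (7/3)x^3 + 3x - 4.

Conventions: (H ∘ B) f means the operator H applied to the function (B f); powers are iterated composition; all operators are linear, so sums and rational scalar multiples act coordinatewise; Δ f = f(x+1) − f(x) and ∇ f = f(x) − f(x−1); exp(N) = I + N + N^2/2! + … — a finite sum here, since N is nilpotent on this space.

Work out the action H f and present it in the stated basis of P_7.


the result is g(x) = -3x^4 - (7/3)x^3 - 36x^2 - 11x - 46

order-1 term: -36x^2 - 14x - 6
order-2 term: -36
the series for exp((∇ ∘ Δ)) f terminates at order 2
exp((∇ ∘ Δ)) f = -3x^4 - (7/3)x^3 - 36x^2 - 11x - 46


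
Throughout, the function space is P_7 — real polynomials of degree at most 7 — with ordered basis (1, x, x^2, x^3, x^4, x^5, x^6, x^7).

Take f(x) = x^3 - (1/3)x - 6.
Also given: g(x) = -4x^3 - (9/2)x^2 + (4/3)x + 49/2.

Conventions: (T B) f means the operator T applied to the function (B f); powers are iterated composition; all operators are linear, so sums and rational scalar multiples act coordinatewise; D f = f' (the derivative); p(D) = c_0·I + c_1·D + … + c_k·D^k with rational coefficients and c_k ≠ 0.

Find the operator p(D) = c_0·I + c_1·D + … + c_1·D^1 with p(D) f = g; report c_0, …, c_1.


p(D) = -4·I − (3/2)·D, i.e. c_0 = -4, c_1 = -3/2

D^0 f = x^3 - (1/3)x - 6
D^1 f = 3x^2 - 1/3
matching coefficients of g against c_0 f + c_1 Df + … from the top degree down determines the c_i
solution: c_0 = -4, c_1 = -3/2


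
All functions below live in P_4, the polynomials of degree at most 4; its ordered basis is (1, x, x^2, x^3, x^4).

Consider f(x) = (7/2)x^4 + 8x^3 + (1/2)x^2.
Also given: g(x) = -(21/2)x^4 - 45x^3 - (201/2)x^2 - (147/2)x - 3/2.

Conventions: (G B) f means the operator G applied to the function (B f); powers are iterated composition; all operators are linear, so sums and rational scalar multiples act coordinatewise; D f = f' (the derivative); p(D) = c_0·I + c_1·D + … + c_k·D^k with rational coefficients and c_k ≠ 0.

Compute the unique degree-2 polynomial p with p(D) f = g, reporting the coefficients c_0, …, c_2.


p(D) = -3·I − (3/2)·D − (3/2)·D^2, i.e. c_0 = -3, c_1 = -3/2, c_2 = -3/2

D^0 f = (7/2)x^4 + 8x^3 + (1/2)x^2
D^1 f = 14x^3 + 24x^2 + x
D^2 f = 42x^2 + 48x + 1
matching coefficients of g against c_0 f + c_1 Df + … from the top degree down determines the c_i
solution: c_0 = -3, c_1 = -3/2, c_2 = -3/2


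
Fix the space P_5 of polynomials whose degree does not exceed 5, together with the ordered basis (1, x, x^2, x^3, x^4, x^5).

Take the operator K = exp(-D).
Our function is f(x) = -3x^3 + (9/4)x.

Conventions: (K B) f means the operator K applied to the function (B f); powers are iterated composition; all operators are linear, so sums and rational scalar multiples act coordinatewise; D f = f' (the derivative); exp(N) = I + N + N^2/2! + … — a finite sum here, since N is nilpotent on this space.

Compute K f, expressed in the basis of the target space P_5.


order-1 term: 9x^2 - 9/4
order-2 term: -9x
order-3 term: 3
the series for exp(-D) f terminates at order 3
exp(-D) f = -3x^3 + 9x^2 - (27/4)x + 3/4

the result is g(x) = -3x^3 + 9x^2 - (27/4)x + 3/4


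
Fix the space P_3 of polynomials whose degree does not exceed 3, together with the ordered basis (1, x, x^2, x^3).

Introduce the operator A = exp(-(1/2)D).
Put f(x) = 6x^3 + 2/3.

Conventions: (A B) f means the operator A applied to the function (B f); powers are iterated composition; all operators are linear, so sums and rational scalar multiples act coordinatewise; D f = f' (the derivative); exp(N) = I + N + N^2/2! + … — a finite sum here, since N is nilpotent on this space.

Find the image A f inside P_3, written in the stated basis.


order-1 term: -9x^2
order-2 term: (9/2)x
order-3 term: -3/4
the series for exp(-(1/2)D) f terminates at order 3
exp(-(1/2)D) f = 6x^3 - 9x^2 + (9/2)x - 1/12

the result is g(x) = 6x^3 - 9x^2 + (9/2)x - 1/12


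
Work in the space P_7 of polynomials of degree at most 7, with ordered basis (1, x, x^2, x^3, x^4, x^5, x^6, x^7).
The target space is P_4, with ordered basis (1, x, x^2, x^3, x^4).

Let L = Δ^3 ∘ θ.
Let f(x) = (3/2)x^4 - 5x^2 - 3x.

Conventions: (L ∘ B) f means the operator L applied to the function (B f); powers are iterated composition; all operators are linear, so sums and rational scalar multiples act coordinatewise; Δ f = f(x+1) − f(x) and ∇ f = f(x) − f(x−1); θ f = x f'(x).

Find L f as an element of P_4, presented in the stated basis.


the image equals g(x) = 144x + 216

θ f = 6x^4 - 10x^2 - 3x
Δ θ f = 24x^3 + 36x^2 + 4x - 7
Δ Δ θ f = 72x^2 + 144x + 64
Δ Δ Δ θ f = 144x + 216


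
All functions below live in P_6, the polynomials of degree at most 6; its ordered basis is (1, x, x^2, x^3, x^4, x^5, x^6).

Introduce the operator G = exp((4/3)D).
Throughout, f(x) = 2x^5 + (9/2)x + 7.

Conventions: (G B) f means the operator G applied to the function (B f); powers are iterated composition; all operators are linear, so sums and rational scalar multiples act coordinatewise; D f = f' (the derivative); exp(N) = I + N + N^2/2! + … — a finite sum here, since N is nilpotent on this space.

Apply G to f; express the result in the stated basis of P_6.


order-1 term: (40/3)x^4 + 6
order-2 term: (320/9)x^3
order-3 term: (1280/27)x^2
order-4 term: (2560/81)x
order-5 term: 2048/243
the series for exp((4/3)D) f terminates at order 5
exp((4/3)D) f = 2x^5 + (40/3)x^4 + (320/9)x^3 + (1280/27)x^2 + (5849/162)x + 5207/243

g(x) = 2x^5 + (40/3)x^4 + (320/9)x^3 + (1280/27)x^2 + (5849/162)x + 5207/243


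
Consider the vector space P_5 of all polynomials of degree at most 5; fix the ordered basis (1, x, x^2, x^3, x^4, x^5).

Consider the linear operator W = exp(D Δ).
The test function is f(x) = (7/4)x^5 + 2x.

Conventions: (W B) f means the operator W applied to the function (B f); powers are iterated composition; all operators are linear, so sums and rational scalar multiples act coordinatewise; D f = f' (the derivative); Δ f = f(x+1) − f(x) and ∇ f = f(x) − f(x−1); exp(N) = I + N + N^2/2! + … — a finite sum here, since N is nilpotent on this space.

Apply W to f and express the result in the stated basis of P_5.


order-1 term: 35x^3 + (105/2)x^2 + 35x + 35/4
order-2 term: 105x + 105
the series for exp(D Δ) f terminates at order 2
exp(D Δ) f = (7/4)x^5 + 35x^3 + (105/2)x^2 + 142x + 455/4

the image equals g(x) = (7/4)x^5 + 35x^3 + (105/2)x^2 + 142x + 455/4


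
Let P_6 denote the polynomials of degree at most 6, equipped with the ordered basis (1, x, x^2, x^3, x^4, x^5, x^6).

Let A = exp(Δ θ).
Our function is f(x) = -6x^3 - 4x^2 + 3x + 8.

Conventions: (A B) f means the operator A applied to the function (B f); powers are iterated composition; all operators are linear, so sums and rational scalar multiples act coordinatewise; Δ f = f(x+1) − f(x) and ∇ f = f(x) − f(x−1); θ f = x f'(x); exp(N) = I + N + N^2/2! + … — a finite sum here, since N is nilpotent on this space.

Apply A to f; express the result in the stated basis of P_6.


the image equals g(x) = -6x^3 - 58x^2 - 175x - 140

order-1 term: -54x^2 - 70x - 23
order-2 term: -108x - 89
order-3 term: -36
the series for exp(Δ θ) f terminates at order 3
exp(Δ θ) f = -6x^3 - 58x^2 - 175x - 140


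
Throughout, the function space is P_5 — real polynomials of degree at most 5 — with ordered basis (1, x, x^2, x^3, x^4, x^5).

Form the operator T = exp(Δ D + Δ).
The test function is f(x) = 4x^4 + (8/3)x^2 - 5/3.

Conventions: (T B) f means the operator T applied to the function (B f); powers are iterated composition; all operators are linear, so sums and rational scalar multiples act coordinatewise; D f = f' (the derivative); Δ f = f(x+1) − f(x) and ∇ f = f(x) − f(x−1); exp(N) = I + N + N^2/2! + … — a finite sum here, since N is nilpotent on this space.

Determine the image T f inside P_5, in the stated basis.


g(x) = 4x^4 + 16x^3 + (296/3)x^2 + (688/3)x + 277

order-1 term: 16x^3 + 72x^2 + (208/3)x + 28
order-2 term: 24x^2 + 144x + 524/3
order-3 term: 16x + 72
order-4 term: 4
the series for exp(Δ D + Δ) f terminates at order 4
exp(Δ D + Δ) f = 4x^4 + 16x^3 + (296/3)x^2 + (688/3)x + 277


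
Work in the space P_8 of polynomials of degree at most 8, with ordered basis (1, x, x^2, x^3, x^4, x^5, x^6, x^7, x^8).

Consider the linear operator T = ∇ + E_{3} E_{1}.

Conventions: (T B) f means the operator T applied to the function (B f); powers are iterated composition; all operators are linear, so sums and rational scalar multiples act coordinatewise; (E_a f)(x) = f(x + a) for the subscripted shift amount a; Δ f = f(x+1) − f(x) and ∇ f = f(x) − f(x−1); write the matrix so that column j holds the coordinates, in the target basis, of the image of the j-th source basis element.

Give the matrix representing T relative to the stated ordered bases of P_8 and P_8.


the matrix is [[1, 5, 15, 65, 255, 1025, 4095, 16385, 65535]; [0, 1, 10, 45, 260, 1275, 6150, 28665, 131080]; [0, 0, 1, 15, 90, 650, 3825, 21525, 114660]; [0, 0, 0, 1, 20, 150, 1300, 8925, 57400]; [0, 0, 0, 0, 1, 25, 225, 2275, 17850]; [0, 0, 0, 0, 0, 1, 30, 315, 3640]; [0, 0, 0, 0, 0, 0, 1, 35, 420]; [0, 0, 0, 0, 0, 0, 0, 1, 40]; [0, 0, 0, 0, 0, 0, 0, 0, 1]] (rows listed top to bottom)

image of 1: 1
image of x: x + 5
image of x^2: x^2 + 10x + 15
image of x^3: x^3 + 15x^2 + 45x + 65
image of x^4: x^4 + 20x^3 + 90x^2 + 260x + 255
image of x^5: x^5 + 25x^4 + 150x^3 + 650x^2 + 1275x + 1025
image of x^6: x^6 + 30x^5 + 225x^4 + 1300x^3 + 3825x^2 + 6150x + 4095
image of x^7: x^7 + 35x^6 + 315x^5 + 2275x^4 + 8925x^3 + 21525x^2 + 28665x + 16385
image of x^8: x^8 + 40x^7 + 420x^6 + 3640x^5 + 17850x^4 + 57400x^3 + 114660x^2 + 131080x + 65535
each image's coordinates form column j of the matrix


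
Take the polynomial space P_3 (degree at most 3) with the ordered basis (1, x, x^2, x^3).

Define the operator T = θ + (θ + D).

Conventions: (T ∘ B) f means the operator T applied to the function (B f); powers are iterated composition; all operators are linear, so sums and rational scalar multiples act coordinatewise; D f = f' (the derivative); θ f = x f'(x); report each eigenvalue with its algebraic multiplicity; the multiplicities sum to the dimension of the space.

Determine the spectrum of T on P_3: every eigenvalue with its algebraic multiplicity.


λ = 0 (multiplicity 1), λ = 2 (multiplicity 1), λ = 4 (multiplicity 1), λ = 6 (multiplicity 1)

image of 1: 0
image of x: 2x + 1
image of x^2: 4x^2 + 2x
image of x^3: 6x^3 + 3x^2
the matrix is upper triangular; its diagonal is (0, 2, 4, 6)
for a triangular matrix the eigenvalues are the diagonal entries, with algebraic multiplicity their repetition count


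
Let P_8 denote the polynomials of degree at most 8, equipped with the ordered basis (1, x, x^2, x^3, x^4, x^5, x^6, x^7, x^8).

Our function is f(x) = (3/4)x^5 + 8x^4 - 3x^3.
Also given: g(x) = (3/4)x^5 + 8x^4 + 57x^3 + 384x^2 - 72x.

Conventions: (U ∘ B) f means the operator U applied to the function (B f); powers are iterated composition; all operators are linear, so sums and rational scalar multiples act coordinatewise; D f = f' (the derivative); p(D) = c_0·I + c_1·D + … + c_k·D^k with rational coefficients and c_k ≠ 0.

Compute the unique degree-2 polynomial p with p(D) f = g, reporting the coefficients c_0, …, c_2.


D^0 f = (3/4)x^5 + 8x^4 - 3x^3
D^1 f = (15/4)x^4 + 32x^3 - 9x^2
D^2 f = 15x^3 + 96x^2 - 18x
matching coefficients of g against c_0 f + c_1 Df + … from the top degree down determines the c_i
solution: c_0 = 1, c_1 = 0, c_2 = 4

c_0 = 1, c_1 = 0, c_2 = 4


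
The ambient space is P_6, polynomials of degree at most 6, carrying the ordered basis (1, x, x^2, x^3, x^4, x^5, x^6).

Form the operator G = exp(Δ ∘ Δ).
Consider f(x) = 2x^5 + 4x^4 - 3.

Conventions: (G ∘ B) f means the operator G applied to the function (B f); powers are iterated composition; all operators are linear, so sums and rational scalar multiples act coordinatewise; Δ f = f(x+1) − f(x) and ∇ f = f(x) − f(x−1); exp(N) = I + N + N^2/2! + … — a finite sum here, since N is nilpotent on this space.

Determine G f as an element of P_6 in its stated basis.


the image equals g(x) = 2x^5 + 4x^4 + 40x^3 + 168x^2 + 356x + 401

order-1 term: 40x^3 + 168x^2 + 236x + 116
order-2 term: 120x + 288
the series for exp(Δ ∘ Δ) f terminates at order 2
exp(Δ ∘ Δ) f = 2x^5 + 4x^4 + 40x^3 + 168x^2 + 356x + 401


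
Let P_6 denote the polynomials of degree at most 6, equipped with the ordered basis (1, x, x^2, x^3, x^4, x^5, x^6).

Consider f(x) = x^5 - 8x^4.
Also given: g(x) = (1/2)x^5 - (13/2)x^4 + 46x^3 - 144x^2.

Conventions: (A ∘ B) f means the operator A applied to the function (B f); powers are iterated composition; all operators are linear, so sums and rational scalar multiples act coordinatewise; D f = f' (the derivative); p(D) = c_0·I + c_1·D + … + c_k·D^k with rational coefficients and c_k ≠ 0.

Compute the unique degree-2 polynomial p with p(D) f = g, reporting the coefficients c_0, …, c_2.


D^0 f = x^5 - 8x^4
D^1 f = 5x^4 - 32x^3
D^2 f = 20x^3 - 96x^2
matching coefficients of g against c_0 f + c_1 Df + … from the top degree down determines the c_i
solution: c_0 = 1/2, c_1 = -1/2, c_2 = 3/2

c_0 = 1/2, c_1 = -1/2, c_2 = 3/2


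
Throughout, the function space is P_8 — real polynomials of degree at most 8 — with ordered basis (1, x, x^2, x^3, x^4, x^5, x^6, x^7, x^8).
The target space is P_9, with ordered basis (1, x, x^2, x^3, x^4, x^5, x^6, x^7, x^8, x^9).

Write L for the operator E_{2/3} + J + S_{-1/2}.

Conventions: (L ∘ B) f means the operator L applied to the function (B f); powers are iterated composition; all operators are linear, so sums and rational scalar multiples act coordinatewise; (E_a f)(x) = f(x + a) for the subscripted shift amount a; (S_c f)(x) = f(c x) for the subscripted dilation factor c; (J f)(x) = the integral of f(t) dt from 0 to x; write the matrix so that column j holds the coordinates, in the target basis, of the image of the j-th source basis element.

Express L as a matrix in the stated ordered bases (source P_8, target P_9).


the matrix is [[2, 2/3, 4/9, 8/27, 16/81, 32/243, 64/729, 128/2187, 256/6561]; [1, 1/2, 4/3, 4/3, 32/27, 80/81, 64/81, 448/729, 1024/2187]; [0, 1/2, 5/4, 2, 8/3, 80/27, 80/27, 224/81, 1792/729]; [0, 0, 1/3, 7/8, 8/3, 40/9, 160/27, 560/81, 1792/243]; [0, 0, 0, 1/4, 17/16, 10/3, 20/3, 280/27, 1120/81]; [0, 0, 0, 0, 1/5, 31/32, 4, 28/3, 448/27]; [0, 0, 0, 0, 0, 1/6, 65/64, 14/3, 112/9]; [0, 0, 0, 0, 0, 0, 1/7, 127/128, 16/3]; [0, 0, 0, 0, 0, 0, 0, 1/8, 257/256]; [0, 0, 0, 0, 0, 0, 0, 0, 1/9]] (rows listed top to bottom)

image of 1: x + 2
image of x: (1/2)x^2 + (1/2)x + 2/3
image of x^2: (1/3)x^3 + (5/4)x^2 + (4/3)x + 4/9
image of x^3: (1/4)x^4 + (7/8)x^3 + 2x^2 + (4/3)x + 8/27
image of x^4: (1/5)x^5 + (17/16)x^4 + (8/3)x^3 + (8/3)x^2 + (32/27)x + 16/81
image of x^5: (1/6)x^6 + (31/32)x^5 + (10/3)x^4 + (40/9)x^3 + (80/27)x^2 + (80/81)x + 32/243
image of x^6: (1/7)x^7 + (65/64)x^6 + 4x^5 + (20/3)x^4 + (160/27)x^3 + (80/27)x^2 + (64/81)x + 64/729
image of x^7: (1/8)x^8 + (127/128)x^7 + (14/3)x^6 + (28/3)x^5 + (280/27)x^4 + (560/81)x^3 + (224/81)x^2 + (448/729)x + 128/2187
image of x^8: (1/9)x^9 + (257/256)x^8 + (16/3)x^7 + (112/9)x^6 + (448/27)x^5 + (1120/81)x^4 + (1792/243)x^3 + (1792/729)x^2 + (1024/2187)x + 256/6561
each image's coordinates form column j of the matrix


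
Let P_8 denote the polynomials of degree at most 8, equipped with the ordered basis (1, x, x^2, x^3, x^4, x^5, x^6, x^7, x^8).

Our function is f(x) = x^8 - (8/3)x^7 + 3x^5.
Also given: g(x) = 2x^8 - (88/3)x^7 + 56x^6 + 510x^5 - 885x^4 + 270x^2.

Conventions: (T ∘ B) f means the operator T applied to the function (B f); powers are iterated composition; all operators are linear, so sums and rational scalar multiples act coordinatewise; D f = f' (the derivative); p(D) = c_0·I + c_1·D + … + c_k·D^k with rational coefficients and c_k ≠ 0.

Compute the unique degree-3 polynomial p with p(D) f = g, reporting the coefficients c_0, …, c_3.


D^0 f = x^8 - (8/3)x^7 + 3x^5
D^1 f = 8x^7 - (56/3)x^6 + 15x^4
D^2 f = 56x^6 - 112x^5 + 60x^3
D^3 f = 336x^5 - 560x^4 + 180x^2
matching coefficients of g against c_0 f + c_1 Df + … from the top degree down determines the c_i
solution: c_0 = 2, c_1 = -3, c_2 = 0, c_3 = 3/2

c_0 = 2, c_1 = -3, c_2 = 0, c_3 = 3/2


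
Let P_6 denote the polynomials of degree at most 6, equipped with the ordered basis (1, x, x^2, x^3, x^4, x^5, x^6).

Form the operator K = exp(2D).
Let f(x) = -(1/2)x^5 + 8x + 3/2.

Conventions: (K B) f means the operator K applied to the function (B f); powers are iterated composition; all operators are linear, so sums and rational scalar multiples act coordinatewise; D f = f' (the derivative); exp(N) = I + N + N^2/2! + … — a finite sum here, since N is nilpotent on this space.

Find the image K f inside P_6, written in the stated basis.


order-1 term: -5x^4 + 16
order-2 term: -20x^3
order-3 term: -40x^2
order-4 term: -40x
order-5 term: -16
the series for exp(2D) f terminates at order 5
exp(2D) f = -(1/2)x^5 - 5x^4 - 20x^3 - 40x^2 - 32x + 3/2

the image equals g(x) = -(1/2)x^5 - 5x^4 - 20x^3 - 40x^2 - 32x + 3/2
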